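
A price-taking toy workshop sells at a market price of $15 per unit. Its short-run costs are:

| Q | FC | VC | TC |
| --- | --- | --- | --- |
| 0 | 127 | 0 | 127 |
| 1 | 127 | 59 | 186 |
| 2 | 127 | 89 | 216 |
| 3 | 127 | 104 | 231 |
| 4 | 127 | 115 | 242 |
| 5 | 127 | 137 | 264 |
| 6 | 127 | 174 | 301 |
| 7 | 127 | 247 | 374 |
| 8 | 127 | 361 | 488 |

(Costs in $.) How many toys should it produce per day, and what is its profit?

Q = 0 (shut down); profit = -$127

Compute π = P·Q − TC at each output: Q=0: -127; Q=1: -171; Q=2: -186; Q=3: -186; Q=4: -182; Q=5: -189; Q=6: -211; Q=7: -269; Q=8: -368.
Profit is highest at Q = 0. Equivalently, the lowest AVC in the table is 137/5 ≈ $27.40 at Q = 5, and P = $15 falls below it — price never covers variable cost, so the firm shuts down and loses only its fixed cost.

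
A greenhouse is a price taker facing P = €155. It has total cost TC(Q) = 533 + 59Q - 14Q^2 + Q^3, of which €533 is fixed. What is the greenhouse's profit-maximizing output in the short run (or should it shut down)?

Variable cost is VC = 59Q - 14Q^2 + Q^3, so AVC = VC/Q = 59 - 14Q + Q^2 and MC = dTC/dQ = 59 - 28Q + 3Q^2.
The AVC parabola has its vertex at Q = 14/2 = 7, where AVC = 59 - 14·7 + 7^2 = €10.
Since P = €155 ≥ min AVC = €10, price covers variable cost and the firm should produce.
Solving P = MC: -96 - 28Q + 3Q^2 = 0 ⇒ Q = -8/3 or 12. On the upward-sloping branch, Q* = 12.
Check: AVC at Q = 12 is €35 ≤ P, so revenue covers variable cost.
Profit = P·Q − TC = 155·12 − 953 = €907.

Produce at Q = 12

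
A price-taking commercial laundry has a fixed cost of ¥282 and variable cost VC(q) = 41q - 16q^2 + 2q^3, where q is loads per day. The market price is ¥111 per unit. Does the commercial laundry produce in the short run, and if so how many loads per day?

Produce at q = 7

From TC, MC = TC'(q) = 41 - 32q + 6q^2 and AVC = VC/q = 41 - 16q + 2q^2.
The AVC parabola has its vertex at q = 16/4 = 4, where AVC = 41 - 16·4 + 2·4^2 = ¥9.
Because ¥111 ≥ ¥9, revenue can cover variable cost; the firm operates.
Set P = MC: 111 = 41 - 32q + 6q^2 → -70 - 32q + 6q^2 = 0. The roots are q = -5/3 and q = 7; the profit-maximizing output is on the rising part of MC, so q* = 7.
Check: AVC at q = 7 is ¥27 ≤ P, so revenue covers variable cost.
Profit = P·q − TC = 111·7 − 471 = ¥306.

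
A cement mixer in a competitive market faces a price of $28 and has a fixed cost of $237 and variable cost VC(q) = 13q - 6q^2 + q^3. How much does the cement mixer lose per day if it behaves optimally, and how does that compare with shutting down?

Profit = -$137 at q = 5

AVC = 13 - 6q + q^2 has its minimum $4 at q = 3; price $28 clears that bar, so the firm operates.
With MC = 13 - 12q + 3q^2, P = MC on the upward-sloping part at q* = 5.
TR = 28·5 = 140. TC = 237 + 40 = 277. Profit = 140 − 277 = -$137.
Shutting down would mean losing the fixed cost of $237, so operating at a loss of $137 is better by $100.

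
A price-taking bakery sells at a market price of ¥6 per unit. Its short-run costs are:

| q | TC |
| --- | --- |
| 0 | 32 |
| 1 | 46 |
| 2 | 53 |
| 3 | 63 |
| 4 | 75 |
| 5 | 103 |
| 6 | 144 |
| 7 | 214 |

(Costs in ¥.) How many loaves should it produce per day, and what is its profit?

q = 0 (shut down); profit = -¥32

Compute π = P·q − TC at each output: q=0: -32; q=1: -40; q=2: -41; q=3: -45; q=4: -51; q=5: -73; q=6: -108; q=7: -172.
Profit is highest at q = 0. Equivalently, the lowest AVC in the table is 31/3 ≈ ¥10.33 at q = 3, and P = ¥6 falls below it — price never covers variable cost, so the firm shuts down and loses only its fixed cost.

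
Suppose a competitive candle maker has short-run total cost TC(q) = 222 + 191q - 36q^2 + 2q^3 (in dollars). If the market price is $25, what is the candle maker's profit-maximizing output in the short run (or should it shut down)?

Shut down

From TC, MC = TC'(q) = 191 - 72q + 6q^2 and AVC = VC/q = 191 - 36q + 2q^2.
AVC is minimized where dAVC/dq = -36 + 4q = 0, at q = 9; min AVC = 191 - 36·9 + 2·9^2 = $29.
With P < min AVC ($25 < $29), every unit sold adds to the loss.
Shutting down limits the loss to fixed cost, $222.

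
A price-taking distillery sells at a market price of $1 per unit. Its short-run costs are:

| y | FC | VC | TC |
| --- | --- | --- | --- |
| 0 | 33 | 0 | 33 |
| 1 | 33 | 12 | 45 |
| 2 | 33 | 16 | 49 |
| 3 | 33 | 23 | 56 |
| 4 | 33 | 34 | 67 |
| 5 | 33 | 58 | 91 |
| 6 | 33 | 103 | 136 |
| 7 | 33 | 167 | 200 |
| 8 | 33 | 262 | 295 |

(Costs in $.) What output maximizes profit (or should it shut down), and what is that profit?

Profit at each row (π = 1y − TC): y=0: -33; y=1: -44; y=2: -47; y=3: -53; y=4: -63; y=5: -86; y=6: -130; y=7: -193; y=8: -287.
Profit is highest at y = 0. Equivalently, the lowest AVC in the table is 23/3 ≈ $7.67 at y = 3, and P = $1 falls below it — price never covers variable cost, so the firm shuts down and loses only its fixed cost.

y = 0 (shut down); profit = -$33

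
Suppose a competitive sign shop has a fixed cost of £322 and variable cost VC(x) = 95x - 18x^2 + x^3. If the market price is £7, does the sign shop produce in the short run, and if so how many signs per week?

Strip out fixed cost: VC = 95x - 18x^2 + x^3. Then AVC = 95 - 18x + x^2 and MC = 95 - 36x + 3x^2.
AVC hits its minimum where MC = AVC, at x = 9, giving min AVC = 95 - 18·9 + 9^2 = £14.
Since P = £7 < min AVC = £14, price fails to cover variable cost at any output.
The firm minimizes its loss by shutting down and losing only its fixed cost of £322.

Shut down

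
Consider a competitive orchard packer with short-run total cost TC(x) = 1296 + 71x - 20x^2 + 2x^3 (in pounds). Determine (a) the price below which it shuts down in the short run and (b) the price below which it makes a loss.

Shutdown price = £21; break-even price = £197

Shutdown price = min AVC. AVC = 71 - 20x + 2x^2, with vertex at x = 5 and minimum £21.
ATC = 1296/x + 71 - 20x + 2x^2. Setting dATC/dx = −1296/x^2 − 20 + 4x = 0 gives x = 9 (since 4·9^3 − 20·9^2 = 1296).
min ATC = 1296/9 + 71 − 20·9 + 2·9^2 = £197. That is the break-even price.
For £21 ≤ P < £197 the firm produces at a loss; below £21 it shuts down.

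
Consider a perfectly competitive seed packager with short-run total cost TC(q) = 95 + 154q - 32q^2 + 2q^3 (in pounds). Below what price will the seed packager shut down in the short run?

£26 per unit

Short-run supply begins at min AVC. From VC = 154q - 32q^2 + 2q^3, AVC = 154 - 32q + 2q^2.
dAVC/dq = -32 + 4q = 0 gives q = 8. min AVC = 154 - 32·8 + 2·8^2 = 26.
The firm shuts down for any P below £26.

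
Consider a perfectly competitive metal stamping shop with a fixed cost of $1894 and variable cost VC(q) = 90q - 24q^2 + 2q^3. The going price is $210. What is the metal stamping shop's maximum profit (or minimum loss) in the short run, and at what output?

Profit = -$294 at q = 10

AVC = 90 - 24q + 2q^2 has its minimum $18 at q = 6; price $210 clears that bar, so the firm operates.
MC = 90 - 48q + 6q^2. Setting P = MC and taking the root on the rising branch gives q* = 10.
TR = 210·10 = 2100. TC = 1894 + 500 = 2394. Profit = 2100 − 2394 = -$294.
By producing, the firm covers all variable cost plus $1600 of fixed cost; shutting down would lose the full $1894.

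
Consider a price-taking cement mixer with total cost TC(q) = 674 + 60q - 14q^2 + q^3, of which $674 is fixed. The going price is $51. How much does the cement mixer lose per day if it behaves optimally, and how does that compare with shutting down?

Profit = -$350 at q = 9

AVC = 60 - 14q + q^2; min AVC = $11 at q = 7. Since P = $51 ≥ min AVC, the firm produces.
With MC = 60 - 28q + 3q^2, P = MC on the upward-sloping part at q* = 9.
TR = 51·9 = 459. TC = 674 + 135 = 809. Profit = 459 − 809 = -$350.
That loss of $350 beats the $674 the firm would lose by shutting down; producing recovers $324 of fixed cost.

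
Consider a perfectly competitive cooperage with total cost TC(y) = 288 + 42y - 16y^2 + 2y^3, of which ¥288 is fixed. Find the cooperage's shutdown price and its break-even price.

Shutdown price = ¥10; break-even price = ¥66

Shutdown price = min AVC. AVC = 42 - 16y + 2y^2, with vertex at y = 4 and minimum ¥10.
ATC = 288/y + 42 - 16y + 2y^2. Setting dATC/dy = −288/y^2 − 16 + 4y = 0 gives y = 6 (since 4·6^3 − 16·6^2 = 288).
min ATC = 288/6 + 42 − 16·6 + 2·6^2 = ¥66. That is the break-even price.
Between these two prices the firm operates at a loss; above ¥66 it earns a profit.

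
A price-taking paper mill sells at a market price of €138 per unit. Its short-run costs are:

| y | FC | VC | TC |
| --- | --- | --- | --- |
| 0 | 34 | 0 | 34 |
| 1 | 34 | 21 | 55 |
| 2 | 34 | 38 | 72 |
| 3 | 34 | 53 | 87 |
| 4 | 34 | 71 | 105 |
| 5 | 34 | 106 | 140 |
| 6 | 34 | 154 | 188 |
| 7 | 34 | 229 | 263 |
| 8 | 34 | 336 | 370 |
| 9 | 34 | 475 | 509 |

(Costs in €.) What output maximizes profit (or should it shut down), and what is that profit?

Compute π = P·y − TC at each output: y=0: -34; y=1: 83; y=2: 204; y=3: 327; y=4: 447; y=5: 550; y=6: 640; y=7: 703; y=8: 734; y=9: 733.
Profit is maximized at y = 8. AVC there is 336/8 = €42 ≤ P, so producing beats shutting down (which would give -€34).

y = 8; profit = €734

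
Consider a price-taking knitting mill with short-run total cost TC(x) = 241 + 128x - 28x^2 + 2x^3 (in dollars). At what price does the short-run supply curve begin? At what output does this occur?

The shutdown price is the minimum of AVC. VC = 128x - 28x^2 + 2x^3, so AVC = 128 - 28x + 2x^2.
At the minimum of AVC, MC = AVC. MC = 128 - 56x + 6x^2; setting MC = AVC gives 4x^2 - 28x = 0, so x = 7. min AVC = 30.
The firm shuts down for any P below $30.

$30 per unit, at x = 7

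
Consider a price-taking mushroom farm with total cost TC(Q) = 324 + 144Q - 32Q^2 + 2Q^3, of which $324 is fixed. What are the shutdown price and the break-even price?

Shutdown price = $16; break-even price = $54

Shutdown price = min AVC. AVC = 144 - 32Q + 2Q^2, with vertex at Q = 8 and minimum $16.
ATC = 324/Q + 144 - 32Q + 2Q^2. Setting dATC/dQ = −324/Q^2 − 32 + 4Q = 0 gives Q = 9 (since 4·9^3 − 32·9^2 = 324).
min ATC = 324/9 + 144 − 32·9 + 2·9^2 = $54. That is the break-even price.
Between these two prices the firm operates at a loss; above $54 it earns a profit.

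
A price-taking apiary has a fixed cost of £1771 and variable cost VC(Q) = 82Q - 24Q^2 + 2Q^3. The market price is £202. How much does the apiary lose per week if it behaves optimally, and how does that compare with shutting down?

AVC = 82 - 24Q + 2Q^2 has its minimum £10 at Q = 6; price £202 clears that bar, so the firm operates.
MC = 82 - 48Q + 6Q^2. Setting P = MC and taking the root on the rising branch gives Q* = 10.
TR = 202·10 = 2020. TC = 1771 + 420 = 2191. Profit = 2020 − 2191 = -£171.
Shutting down would mean losing the fixed cost of £1771, so operating at a loss of £171 is better by £1600.

Profit = -£171 at Q = 10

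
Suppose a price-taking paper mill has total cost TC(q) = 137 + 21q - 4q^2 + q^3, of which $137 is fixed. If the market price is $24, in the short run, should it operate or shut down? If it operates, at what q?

Strip out fixed cost: VC = 21q - 4q^2 + q^3. Then AVC = 21 - 4q + q^2 and MC = 21 - 8q + 3q^2.
AVC is minimized where dAVC/dq = -4 + 2q = 0, at q = 2; min AVC = 21 - 4·2 + 2^2 = $17.
Because $24 ≥ $17, revenue can cover variable cost; the firm operates.
P = MC gives -3 - 8q + 3q^2 = 0, with roots -1/3 and 3. Take the larger (rising MC): q* = 3.
Check: AVC at q = 3 is $18 ≤ P, so revenue covers variable cost.
Profit = P·q − TC = 24·3 − 191 = -$119, a loss, but smaller than the $137 fixed cost the firm would lose by shutting down.

Produce at q = 3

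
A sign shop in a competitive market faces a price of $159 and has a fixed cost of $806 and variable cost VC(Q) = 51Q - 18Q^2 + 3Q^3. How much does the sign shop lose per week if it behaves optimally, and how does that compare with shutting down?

Profit = -$158 at Q = 6

AVC = 51 - 18Q + 3Q^2; min AVC = $24 at Q = 3. Since P = $159 ≥ min AVC, the firm produces.
MC = 51 - 36Q + 9Q^2. Setting P = MC and taking the root on the rising branch gives Q* = 6.
TR = 159·6 = 954. TC = 806 + 306 = 1112. Profit = 954 − 1112 = -$158.
That loss of $158 beats the $806 the firm would lose by shutting down; producing recovers $648 of fixed cost.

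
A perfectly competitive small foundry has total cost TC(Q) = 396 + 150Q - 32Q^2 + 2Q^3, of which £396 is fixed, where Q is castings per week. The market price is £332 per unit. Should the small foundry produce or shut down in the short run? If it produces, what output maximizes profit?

Variable cost is VC = 150Q - 32Q^2 + 2Q^3, so AVC = VC/Q = 150 - 32Q + 2Q^2 and MC = dTC/dQ = 150 - 64Q + 6Q^2.
AVC hits its minimum where MC = AVC, at Q = 8, giving min AVC = 150 - 32·8 + 2·8^2 = £22.
P = £332 exceeds min AVC = £22, so the firm stays open.
Set P = MC: 332 = 150 - 64Q + 6Q^2 → -182 - 64Q + 6Q^2 = 0. The roots are Q = -7/3 and Q = 13; the profit-maximizing output is on the rising part of MC, so Q* = 13.
Check: AVC at Q = 13 is £72 ≤ P, so revenue covers variable cost.
Profit = P·Q − TC = 332·13 − 1332 = £2984.

Produce at Q = 13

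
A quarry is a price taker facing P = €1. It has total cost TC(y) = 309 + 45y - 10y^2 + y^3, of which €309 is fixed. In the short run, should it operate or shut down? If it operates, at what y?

Strip out fixed cost: VC = 45y - 10y^2 + y^3. Then AVC = 45 - 10y + y^2 and MC = 45 - 20y + 3y^2.
AVC hits its minimum where MC = AVC, at y = 5, giving min AVC = 45 - 10·5 + 5^2 = €20.
P = €1 lies below min AVC = €20; no output level covers variable cost.
Shutting down limits the loss to fixed cost, €309.

Shut down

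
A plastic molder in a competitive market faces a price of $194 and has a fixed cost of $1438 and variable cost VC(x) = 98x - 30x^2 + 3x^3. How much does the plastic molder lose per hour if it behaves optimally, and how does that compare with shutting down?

Profit = -$286 at x = 8

AVC = 98 - 30x + 3x^2; min AVC = $23 at x = 5. Since P = $194 ≥ min AVC, the firm produces.
MC = 98 - 60x + 9x^2. Setting P = MC and taking the root on the rising branch gives x* = 8.
TR = 194·8 = 1552. TC = 1438 + 400 = 1838. Profit = 1552 − 1838 = -$286.
That loss of $286 beats the $1438 the firm would lose by shutting down; producing recovers $1152 of fixed cost.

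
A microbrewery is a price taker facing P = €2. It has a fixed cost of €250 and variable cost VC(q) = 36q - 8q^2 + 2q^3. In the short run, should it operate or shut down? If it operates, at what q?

From TC, MC = TC'(q) = 36 - 16q + 6q^2 and AVC = VC/q = 36 - 8q + 2q^2.
The AVC parabola has its vertex at q = 8/4 = 2, where AVC = 36 - 8·2 + 2·2^2 = €28.
With P < min AVC (€2 < €28), every unit sold adds to the loss.
The firm minimizes its loss by shutting down and losing only its fixed cost of €250.

Shut down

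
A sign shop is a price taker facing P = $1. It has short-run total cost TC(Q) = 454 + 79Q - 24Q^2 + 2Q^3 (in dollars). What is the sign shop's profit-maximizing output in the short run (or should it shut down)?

Shut down

From TC, MC = TC'(Q) = 79 - 48Q + 6Q^2 and AVC = VC/Q = 79 - 24Q + 2Q^2.
AVC is minimized where dAVC/dQ = -24 + 4Q = 0, at Q = 6; min AVC = 79 - 24·6 + 2·6^2 = $7.
With P < min AVC ($1 < $7), every unit sold adds to the loss.
The firm minimizes its loss by shutting down and losing only its fixed cost of $454.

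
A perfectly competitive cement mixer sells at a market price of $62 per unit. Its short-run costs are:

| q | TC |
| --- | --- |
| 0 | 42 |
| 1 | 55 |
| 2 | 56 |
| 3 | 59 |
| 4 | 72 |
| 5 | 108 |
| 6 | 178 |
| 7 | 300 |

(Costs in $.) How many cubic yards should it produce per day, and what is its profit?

q = 5; profit = $202

Tabulate TR − TC: q=0: -42; q=1: 7; q=2: 68; q=3: 127; q=4: 176; q=5: 202; q=6: 194; q=7: 134.
Profit is maximized at q = 5. AVC there is 66/5 = $13.20 ≤ P, so producing beats shutting down (which would give -$42).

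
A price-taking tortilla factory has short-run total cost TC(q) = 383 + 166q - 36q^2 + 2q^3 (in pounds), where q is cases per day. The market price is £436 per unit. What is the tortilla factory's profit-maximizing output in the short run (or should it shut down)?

Produce at q = 15

Variable cost is VC = 166q - 36q^2 + 2q^3, so AVC = VC/q = 166 - 36q + 2q^2 and MC = dTC/dq = 166 - 72q + 6q^2.
AVC is minimized where dAVC/dq = -36 + 4q = 0, at q = 9; min AVC = 166 - 36·9 + 2·9^2 = £4.
Because £436 ≥ £4, revenue can cover variable cost; the firm operates.
Solving P = MC: -270 - 72q + 6q^2 = 0 ⇒ q = -3 or 15. On the upward-sloping branch, q* = 15.
Check: AVC at q = 15 is £76 ≤ P, so revenue covers variable cost.
Profit = P·q − TC = 436·15 − 1523 = £5017.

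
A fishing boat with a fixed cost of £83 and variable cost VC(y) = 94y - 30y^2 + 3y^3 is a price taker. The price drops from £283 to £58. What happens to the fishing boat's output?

Output falls from 9 to 6

MC = 94 - 60y + 9y^2; the shutdown threshold is min AVC = £19 (at y = 5).
With P = £283 above the shutdown price, P = MC gives y = 9.
At P = £58 ≥ min AVC, set P = MC: y = 6. The firm stays open but cuts output.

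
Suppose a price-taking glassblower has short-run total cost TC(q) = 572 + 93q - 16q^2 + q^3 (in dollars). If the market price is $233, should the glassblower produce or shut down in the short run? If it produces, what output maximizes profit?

Variable cost is VC = 93q - 16q^2 + q^3, so AVC = VC/q = 93 - 16q + q^2 and MC = dTC/dq = 93 - 32q + 3q^2.
AVC hits its minimum where MC = AVC, at q = 8, giving min AVC = 93 - 16·8 + 8^2 = $29.
P = $233 exceeds min AVC = $29, so the firm stays open.
Set P = MC: 233 = 93 - 32q + 3q^2 → -140 - 32q + 3q^2 = 0. The roots are q = -10/3 and q = 14; the profit-maximizing output is on the rising part of MC, so q* = 14.
Check: AVC at q = 14 is $65 ≤ P, so revenue covers variable cost.
Profit = P·q − TC = 233·14 − 1482 = $1780.

Produce at q = 14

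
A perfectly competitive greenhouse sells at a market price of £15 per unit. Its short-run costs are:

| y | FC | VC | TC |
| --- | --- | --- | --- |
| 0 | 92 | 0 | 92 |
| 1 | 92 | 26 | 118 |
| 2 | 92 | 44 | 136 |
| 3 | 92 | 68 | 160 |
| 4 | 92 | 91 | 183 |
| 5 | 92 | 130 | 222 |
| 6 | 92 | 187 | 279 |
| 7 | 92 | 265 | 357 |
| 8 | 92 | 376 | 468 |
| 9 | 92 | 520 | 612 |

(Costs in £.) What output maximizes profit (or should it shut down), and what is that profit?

Tabulate TR − TC: y=0: -92; y=1: -103; y=2: -106; y=3: -115; y=4: -123; y=5: -147; y=6: -189; y=7: -252; y=8: -348; y=9: -477.
Profit is highest at y = 0. Equivalently, the lowest AVC in the table is 44/2 ≈ £22 at y = 2, and P = £15 falls below it — price never covers variable cost, so the firm shuts down and loses only its fixed cost.

y = 0 (shut down); profit = -£92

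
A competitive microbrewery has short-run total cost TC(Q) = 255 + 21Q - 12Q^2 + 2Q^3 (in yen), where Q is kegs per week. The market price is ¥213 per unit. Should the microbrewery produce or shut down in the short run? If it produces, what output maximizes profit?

Strip out fixed cost: VC = 21Q - 12Q^2 + 2Q^3. Then AVC = 21 - 12Q + 2Q^2 and MC = 21 - 24Q + 6Q^2.
AVC is minimized where dAVC/dQ = -12 + 4Q = 0, at Q = 3; min AVC = 21 - 12·3 + 2·3^2 = ¥3.
Because ¥213 ≥ ¥3, revenue can cover variable cost; the firm operates.
Solving P = MC: -192 - 24Q + 6Q^2 = 0 ⇒ Q = -4 or 8. On the upward-sloping branch, Q* = 8.
Check: AVC at Q = 8 is ¥53 ≤ P, so revenue covers variable cost.
Profit = P·Q − TC = 213·8 − 679 = ¥1025.

Produce at Q = 8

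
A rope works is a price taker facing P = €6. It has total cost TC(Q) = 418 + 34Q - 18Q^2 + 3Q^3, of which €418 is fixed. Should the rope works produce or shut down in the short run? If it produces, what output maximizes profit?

From TC, MC = TC'(Q) = 34 - 36Q + 9Q^2 and AVC = VC/Q = 34 - 18Q + 3Q^2.
AVC is minimized where dAVC/dQ = -18 + 6Q = 0, at Q = 3; min AVC = 34 - 18·3 + 3·3^2 = €7.
P = €6 lies below min AVC = €7; no output level covers variable cost.
The firm minimizes its loss by shutting down and losing only its fixed cost of €418.

Shut down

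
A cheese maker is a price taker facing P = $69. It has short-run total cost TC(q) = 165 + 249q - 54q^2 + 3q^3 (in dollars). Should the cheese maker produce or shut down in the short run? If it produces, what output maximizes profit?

Produce at q = 10

From TC, MC = TC'(q) = 249 - 108q + 9q^2 and AVC = VC/q = 249 - 54q + 3q^2.
AVC hits its minimum where MC = AVC, at q = 9, giving min AVC = 249 - 54·9 + 3·9^2 = $6.
P = $69 exceeds min AVC = $6, so the firm stays open.
P = MC gives 180 - 108q + 9q^2 = 0, with roots 2 and 10. Take the larger (rising MC): q* = 10.
Check: AVC at q = 10 is $9 ≤ P, so revenue covers variable cost.
Profit = P·q − TC = 69·10 − 255 = $435.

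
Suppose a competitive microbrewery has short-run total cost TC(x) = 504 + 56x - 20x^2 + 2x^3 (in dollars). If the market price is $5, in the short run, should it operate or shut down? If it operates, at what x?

Shut down

From TC, MC = TC'(x) = 56 - 40x + 6x^2 and AVC = VC/x = 56 - 20x + 2x^2.
AVC hits its minimum where MC = AVC, at x = 5, giving min AVC = 56 - 20·5 + 2·5^2 = $6.
P = $5 lies below min AVC = $6; no output level covers variable cost.
The firm minimizes its loss by shutting down and losing only its fixed cost of $504.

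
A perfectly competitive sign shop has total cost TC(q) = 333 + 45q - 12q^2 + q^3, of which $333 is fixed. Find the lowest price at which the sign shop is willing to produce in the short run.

$9 per unit

The firm shuts down when price falls below the minimum of average variable cost. AVC = VC/q = 45 - 12q + q^2.
dAVC/dq = -12 + 2q = 0 gives q = 6. min AVC = 45 - 12·6 + 6^2 = 9.
For P < $9 the firm produces nothing.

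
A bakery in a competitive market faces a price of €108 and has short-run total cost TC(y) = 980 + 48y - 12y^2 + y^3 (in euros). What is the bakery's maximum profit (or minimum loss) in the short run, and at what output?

AVC = 48 - 12y + y^2; min AVC = €12 at y = 6. Since P = €108 ≥ min AVC, the firm produces.
MC = 48 - 24y + 3y^2. Setting P = MC and taking the root on the rising branch gives y* = 10.
TR = 108·10 = 1080. TC = 980 + 280 = 1260. Profit = 1080 − 1260 = -€180.
By producing, the firm covers all variable cost plus €800 of fixed cost; shutting down would lose the full €980.

Profit = -€180 at y = 10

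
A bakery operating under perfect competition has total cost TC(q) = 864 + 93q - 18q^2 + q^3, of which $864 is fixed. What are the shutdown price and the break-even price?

Shutdown price = $12; break-even price = $93

AVC = 93 - 18q + q^2; minimized at q = 9, giving min AVC = $12. That is the shutdown price.
ATC = 864/q + 93 - 18q + q^2. Setting dATC/dq = −864/q^2 − 18 + 2q = 0 gives q = 12 (since 2·12^3 − 18·12^2 = 864).
min ATC = 864/12 + 93 − 18·12 + 12^2 = $93. That is the break-even price.
Between these two prices the firm operates at a loss; above $93 it earns a profit.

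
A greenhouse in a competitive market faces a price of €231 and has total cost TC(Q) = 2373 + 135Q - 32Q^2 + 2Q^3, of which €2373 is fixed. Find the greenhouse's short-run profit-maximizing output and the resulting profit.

Profit = -€69 at Q = 12

AVC = 135 - 32Q + 2Q^2; min AVC = €7 at Q = 8. Since P = €231 ≥ min AVC, the firm produces.
MC = 135 - 64Q + 6Q^2. Setting P = MC and taking the root on the rising branch gives Q* = 12.
TR = 231·12 = 2772. TC = 2373 + 468 = 2841. Profit = 2772 − 2841 = -€69.
Shutting down would mean losing the fixed cost of €2373, so operating at a loss of €69 is better by €2304.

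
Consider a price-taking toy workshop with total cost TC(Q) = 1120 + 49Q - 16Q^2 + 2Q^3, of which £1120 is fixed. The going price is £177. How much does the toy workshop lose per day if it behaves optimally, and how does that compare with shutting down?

Profit = -£96 at Q = 8

AVC = 49 - 16Q + 2Q^2; min AVC = £17 at Q = 4. Since P = £177 ≥ min AVC, the firm produces.
With MC = 49 - 32Q + 6Q^2, P = MC on the upward-sloping part at Q* = 8.
TR = 177·8 = 1416. TC = 1120 + 392 = 1512. Profit = 1416 − 1512 = -£96.
By producing, the firm covers all variable cost plus £1024 of fixed cost; shutting down would lose the full £1120.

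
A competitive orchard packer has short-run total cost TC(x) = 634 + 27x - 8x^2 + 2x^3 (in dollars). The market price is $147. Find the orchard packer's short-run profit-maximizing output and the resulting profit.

AVC = 27 - 8x + 2x^2; min AVC = $19 at x = 2. Since P = $147 ≥ min AVC, the firm produces.
With MC = 27 - 16x + 6x^2, P = MC on the upward-sloping part at x* = 6.
TR = 147·6 = 882. TC = 634 + 306 = 940. Profit = 882 − 940 = -$58.
That loss of $58 beats the $634 the firm would lose by shutting down; producing recovers $576 of fixed cost.

Profit = -$58 at x = 6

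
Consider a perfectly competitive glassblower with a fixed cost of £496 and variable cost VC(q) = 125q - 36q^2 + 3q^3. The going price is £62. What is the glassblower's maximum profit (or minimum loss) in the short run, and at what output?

Profit = -£202 at q = 7

AVC = 125 - 36q + 3q^2; min AVC = £17 at q = 6. Since P = £62 ≥ min AVC, the firm produces.
MC = 125 - 72q + 9q^2. Setting P = MC and taking the root on the rising branch gives q* = 7.
TR = 62·7 = 434. TC = 496 + 140 = 636. Profit = 434 − 636 = -£202.
That loss of £202 beats the £496 the firm would lose by shutting down; producing recovers £294 of fixed cost.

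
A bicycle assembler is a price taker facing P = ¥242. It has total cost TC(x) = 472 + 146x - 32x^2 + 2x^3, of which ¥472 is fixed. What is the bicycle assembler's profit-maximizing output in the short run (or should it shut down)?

Variable cost is VC = 146x - 32x^2 + 2x^3, so AVC = VC/x = 146 - 32x + 2x^2 and MC = dTC/dx = 146 - 64x + 6x^2.
AVC hits its minimum where MC = AVC, at x = 8, giving min AVC = 146 - 32·8 + 2·8^2 = ¥18.
Since P = ¥242 ≥ min AVC = ¥18, price covers variable cost and the firm should produce.
P = MC gives -96 - 64x + 6x^2 = 0, with roots -4/3 and 12. Take the larger (rising MC): x* = 12.
Check: AVC at x = 12 is ¥50 ≤ P, so revenue covers variable cost.
Profit = P·x − TC = 242·12 − 1072 = ¥1832.

Produce at x = 12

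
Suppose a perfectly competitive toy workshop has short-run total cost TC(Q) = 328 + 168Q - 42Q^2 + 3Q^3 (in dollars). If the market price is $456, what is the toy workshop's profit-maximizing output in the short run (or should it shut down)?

Strip out fixed cost: VC = 168Q - 42Q^2 + 3Q^3. Then AVC = 168 - 42Q + 3Q^2 and MC = 168 - 84Q + 9Q^2.
AVC is minimized where dAVC/dQ = -42 + 6Q = 0, at Q = 7; min AVC = 168 - 42·7 + 3·7^2 = $21.
Because $456 ≥ $21, revenue can cover variable cost; the firm operates.
Solving P = MC: -288 - 84Q + 9Q^2 = 0 ⇒ Q = -8/3 or 12. On the upward-sloping branch, Q* = 12.
Check: AVC at Q = 12 is $96 ≤ P, so revenue covers variable cost.
Profit = P·Q − TC = 456·12 − 1480 = $3992.

Produce at Q = 12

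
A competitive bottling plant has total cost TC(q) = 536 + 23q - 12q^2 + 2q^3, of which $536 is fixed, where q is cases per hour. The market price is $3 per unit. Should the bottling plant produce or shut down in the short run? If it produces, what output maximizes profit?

Shut down

From TC, MC = TC'(q) = 23 - 24q + 6q^2 and AVC = VC/q = 23 - 12q + 2q^2.
AVC is minimized where dAVC/dq = -12 + 4q = 0, at q = 3; min AVC = 23 - 12·3 + 2·3^2 = $5.
Since P = $3 < min AVC = $5, price fails to cover variable cost at any output.
Shutting down limits the loss to fixed cost, $536.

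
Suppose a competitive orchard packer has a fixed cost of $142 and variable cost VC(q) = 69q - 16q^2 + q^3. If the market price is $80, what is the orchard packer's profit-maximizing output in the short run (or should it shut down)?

Variable cost is VC = 69q - 16q^2 + q^3, so AVC = VC/q = 69 - 16q + q^2 and MC = dTC/dq = 69 - 32q + 3q^2.
AVC hits its minimum where MC = AVC, at q = 8, giving min AVC = 69 - 16·8 + 8^2 = $5.
Because $80 ≥ $5, revenue can cover variable cost; the firm operates.
Solving P = MC: -11 - 32q + 3q^2 = 0 ⇒ q = -1/3 or 11. On the upward-sloping branch, q* = 11.
Check: AVC at q = 11 is $14 ≤ P, so revenue covers variable cost.
Profit = P·q − TC = 80·11 − 296 = $584.

Produce at q = 11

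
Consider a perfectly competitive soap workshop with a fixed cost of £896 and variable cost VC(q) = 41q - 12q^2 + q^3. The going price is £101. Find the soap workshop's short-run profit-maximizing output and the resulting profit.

AVC = 41 - 12q + q^2 has its minimum £5 at q = 6; price £101 clears that bar, so the firm operates.
MC = 41 - 24q + 3q^2. Setting P = MC and taking the root on the rising branch gives q* = 10.
TR = 101·10 = 1010. TC = 896 + 210 = 1106. Profit = 1010 − 1106 = -£96.
By producing, the firm covers all variable cost plus £800 of fixed cost; shutting down would lose the full £896.

Profit = -£96 at q = 10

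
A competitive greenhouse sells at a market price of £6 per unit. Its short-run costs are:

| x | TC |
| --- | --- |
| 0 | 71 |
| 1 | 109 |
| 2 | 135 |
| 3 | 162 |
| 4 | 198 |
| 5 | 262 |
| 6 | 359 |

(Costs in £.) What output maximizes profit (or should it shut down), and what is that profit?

Compute π = P·x − TC at each output: x=0: -71; x=1: -103; x=2: -123; x=3: -144; x=4: -174; x=5: -232; x=6: -323.
Profit is highest at x = 0. Equivalently, the lowest AVC in the table is 91/3 ≈ £30.33 at x = 3, and P = £6 falls below it — price never covers variable cost, so the firm shuts down and loses only its fixed cost.

x = 0 (shut down); profit = -£71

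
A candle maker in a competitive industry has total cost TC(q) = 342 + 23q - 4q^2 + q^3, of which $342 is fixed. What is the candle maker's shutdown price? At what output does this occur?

Short-run supply begins at min AVC. From VC = 23q - 4q^2 + q^3, AVC = 23 - 4q + q^2.
At the minimum of AVC, MC = AVC. MC = 23 - 8q + 3q^2; setting MC = AVC gives 2q^2 - 4q = 0, so q = 2. min AVC = 19.
The firm shuts down for any P below $19.

$19 per unit, at q = 2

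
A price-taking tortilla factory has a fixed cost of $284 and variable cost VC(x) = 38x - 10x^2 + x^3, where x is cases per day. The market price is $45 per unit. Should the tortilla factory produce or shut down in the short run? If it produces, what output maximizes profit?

From TC, MC = TC'(x) = 38 - 20x + 3x^2 and AVC = VC/x = 38 - 10x + x^2.
AVC is minimized where dAVC/dx = -10 + 2x = 0, at x = 5; min AVC = 38 - 10·5 + 5^2 = $13.
Because $45 ≥ $13, revenue can cover variable cost; the firm operates.
P = MC gives -7 - 20x + 3x^2 = 0, with roots -1/3 and 7. Take the larger (rising MC): x* = 7.
Check: AVC at x = 7 is $17 ≤ P, so revenue covers variable cost.
Profit = P·x − TC = 45·7 − 403 = -$88, a loss, but smaller than the $284 fixed cost the firm would lose by shutting down.

Produce at x = 7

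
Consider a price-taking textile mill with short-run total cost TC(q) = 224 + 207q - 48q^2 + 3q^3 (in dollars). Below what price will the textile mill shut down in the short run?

$15 per unit

The firm shuts down when price falls below the minimum of average variable cost. AVC = VC/q = 207 - 48q + 3q^2.
At the minimum of AVC, MC = AVC. MC = 207 - 96q + 9q^2; setting MC = AVC gives 6q^2 - 48q = 0, so q = 8. min AVC = 15.
The firm shuts down for any P below $15.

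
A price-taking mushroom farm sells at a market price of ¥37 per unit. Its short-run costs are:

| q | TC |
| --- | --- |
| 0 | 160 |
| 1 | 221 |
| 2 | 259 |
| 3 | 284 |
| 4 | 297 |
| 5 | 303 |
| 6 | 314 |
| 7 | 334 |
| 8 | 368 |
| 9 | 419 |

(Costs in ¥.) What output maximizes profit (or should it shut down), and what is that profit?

Tabulate TR − TC: q=0: -160; q=1: -184; q=2: -185; q=3: -173; q=4: -149; q=5: -118; q=6: -92; q=7: -75; q=8: -72; q=9: -86.
Profit is maximized at q = 8. AVC there is 208/8 = ¥26 ≤ P, so producing beats shutting down (which would give -¥160).

q = 8; profit = -¥72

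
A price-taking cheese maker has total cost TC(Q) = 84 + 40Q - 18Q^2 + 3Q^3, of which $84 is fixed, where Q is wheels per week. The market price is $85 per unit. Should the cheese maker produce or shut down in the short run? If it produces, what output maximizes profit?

Variable cost is VC = 40Q - 18Q^2 + 3Q^3, so AVC = VC/Q = 40 - 18Q + 3Q^2 and MC = dTC/dQ = 40 - 36Q + 9Q^2.
AVC is minimized where dAVC/dQ = -18 + 6Q = 0, at Q = 3; min AVC = 40 - 18·3 + 3·3^2 = $13.
Because $85 ≥ $13, revenue can cover variable cost; the firm operates.
Solving P = MC: -45 - 36Q + 9Q^2 = 0 ⇒ Q = -1 or 5. On the upward-sloping branch, Q* = 5.
Check: AVC at Q = 5 is $25 ≤ P, so revenue covers variable cost.
Profit = P·Q − TC = 85·5 − 209 = $216.

Produce at Q = 5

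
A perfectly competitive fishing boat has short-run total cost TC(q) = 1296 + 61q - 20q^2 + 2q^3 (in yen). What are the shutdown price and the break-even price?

Shutdown price = ¥11; break-even price = ¥187

Shutdown price = min AVC. AVC = 61 - 20q + 2q^2, with vertex at q = 5 and minimum ¥11.
ATC = 1296/q + 61 - 20q + 2q^2. Setting dATC/dq = −1296/q^2 − 20 + 4q = 0 gives q = 9 (since 4·9^3 − 20·9^2 = 1296).
min ATC = 1296/9 + 61 − 20·9 + 2·9^2 = ¥187. That is the break-even price.
Between these two prices the firm operates at a loss; above ¥187 it earns a profit.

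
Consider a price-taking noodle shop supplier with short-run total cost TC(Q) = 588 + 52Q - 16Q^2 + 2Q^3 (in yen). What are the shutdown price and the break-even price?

Shutdown price = ¥20; break-even price = ¥122

AVC = 52 - 16Q + 2Q^2; minimized at Q = 4, giving min AVC = ¥20. That is the shutdown price.
ATC = 588/Q + 52 - 16Q + 2Q^2. Setting dATC/dQ = −588/Q^2 − 16 + 4Q = 0 gives Q = 7 (since 4·7^3 − 16·7^2 = 588).
min ATC = 588/7 + 52 − 16·7 + 2·7^2 = ¥122. That is the break-even price.
Between these two prices the firm operates at a loss; above ¥122 it earns a profit.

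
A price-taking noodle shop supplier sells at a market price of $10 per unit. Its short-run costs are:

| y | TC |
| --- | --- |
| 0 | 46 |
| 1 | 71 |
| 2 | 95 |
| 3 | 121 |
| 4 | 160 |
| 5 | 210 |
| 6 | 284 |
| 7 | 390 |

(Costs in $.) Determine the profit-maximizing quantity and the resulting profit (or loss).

Tabulate TR − TC: y=0: -46; y=1: -61; y=2: -75; y=3: -91; y=4: -120; y=5: -160; y=6: -224; y=7: -320.
Profit is highest at y = 0. Equivalently, the lowest AVC in the table is 49/2 ≈ $24.50 at y = 2, and P = $10 falls below it — price never covers variable cost, so the firm shuts down and loses only its fixed cost.

y = 0 (shut down); profit = -$46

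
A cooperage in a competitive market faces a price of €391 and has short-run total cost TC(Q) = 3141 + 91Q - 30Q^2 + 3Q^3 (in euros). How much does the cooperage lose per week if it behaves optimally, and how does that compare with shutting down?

AVC = 91 - 30Q + 3Q^2 has its minimum €16 at Q = 5; price €391 clears that bar, so the firm operates.
MC = 91 - 60Q + 9Q^2. Setting P = MC and taking the root on the rising branch gives Q* = 10.
TR = 391·10 = 3910. TC = 3141 + 910 = 4051. Profit = 3910 − 4051 = -€141.
That loss of €141 beats the €3141 the firm would lose by shutting down; producing recovers €3000 of fixed cost.

Profit = -€141 at Q = 10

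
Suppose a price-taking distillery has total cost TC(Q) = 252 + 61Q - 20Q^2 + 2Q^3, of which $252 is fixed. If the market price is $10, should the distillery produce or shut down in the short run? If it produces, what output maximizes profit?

Shut down

From TC, MC = TC'(Q) = 61 - 40Q + 6Q^2 and AVC = VC/Q = 61 - 20Q + 2Q^2.
AVC hits its minimum where MC = AVC, at Q = 5, giving min AVC = 61 - 20·5 + 2·5^2 = $11.
With P < min AVC ($10 < $11), every unit sold adds to the loss.
The firm minimizes its loss by shutting down and losing only its fixed cost of $252.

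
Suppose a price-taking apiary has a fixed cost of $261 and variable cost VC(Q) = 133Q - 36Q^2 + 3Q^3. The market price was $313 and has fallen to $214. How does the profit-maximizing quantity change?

Output falls from 10 to 9

MC = 133 - 72Q + 9Q^2; the shutdown threshold is min AVC = $25 (at Q = 6).
At P = $313 ≥ min AVC, set P = MC on the rising branch: Q = 10.
At P = $214 ≥ min AVC, set P = MC: Q = 9. The firm stays open but cuts output.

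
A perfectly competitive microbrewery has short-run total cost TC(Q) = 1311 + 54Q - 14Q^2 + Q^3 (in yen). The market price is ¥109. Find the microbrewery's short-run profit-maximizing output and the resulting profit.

Profit = -¥343 at Q = 11

AVC = 54 - 14Q + Q^2; min AVC = ¥5 at Q = 7. Since P = ¥109 ≥ min AVC, the firm produces.
MC = 54 - 28Q + 3Q^2. Setting P = MC and taking the root on the rising branch gives Q* = 11.
TR = 109·11 = 1199. TC = 1311 + 231 = 1542. Profit = 1199 − 1542 = -¥343.
By producing, the firm covers all variable cost plus ¥968 of fixed cost; shutting down would lose the full ¥1311.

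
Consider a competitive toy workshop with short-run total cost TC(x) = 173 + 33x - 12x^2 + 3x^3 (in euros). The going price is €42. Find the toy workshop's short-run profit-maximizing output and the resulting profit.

Profit = -€119 at x = 3

AVC = 33 - 12x + 3x^2; min AVC = €21 at x = 2. Since P = €42 ≥ min AVC, the firm produces.
With MC = 33 - 24x + 9x^2, P = MC on the upward-sloping part at x* = 3.
TR = 42·3 = 126. TC = 173 + 72 = 245. Profit = 126 − 245 = -€119.
By producing, the firm covers all variable cost plus €54 of fixed cost; shutting down would lose the full €173.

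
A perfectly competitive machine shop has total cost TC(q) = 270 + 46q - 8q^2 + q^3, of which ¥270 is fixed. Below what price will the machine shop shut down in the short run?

The shutdown price is the minimum of AVC. VC = 46q - 8q^2 + q^3, so AVC = 46 - 8q + q^2.
At the minimum of AVC, MC = AVC. MC = 46 - 16q + 3q^2; setting MC = AVC gives 2q^2 - 8q = 0, so q = 4. min AVC = 30.
For P < ¥30 the firm produces nothing.

¥30 per unit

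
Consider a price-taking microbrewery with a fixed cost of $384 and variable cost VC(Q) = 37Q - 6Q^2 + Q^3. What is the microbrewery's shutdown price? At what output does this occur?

The shutdown price is the minimum of AVC. VC = 37Q - 6Q^2 + Q^3, so AVC = 37 - 6Q + Q^2.
At the minimum of AVC, MC = AVC. MC = 37 - 12Q + 3Q^2; setting MC = AVC gives 2Q^2 - 6Q = 0, so Q = 3. min AVC = 28.
For P < $28 the firm produces nothing.

$28 per unit, at Q = 3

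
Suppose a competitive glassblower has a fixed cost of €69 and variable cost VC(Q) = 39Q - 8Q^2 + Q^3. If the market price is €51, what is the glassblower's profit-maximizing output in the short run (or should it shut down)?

Variable cost is VC = 39Q - 8Q^2 + Q^3, so AVC = VC/Q = 39 - 8Q + Q^2 and MC = dTC/dQ = 39 - 16Q + 3Q^2.
The AVC parabola has its vertex at Q = 8/2 = 4, where AVC = 39 - 8·4 + 4^2 = €23.
P = €51 exceeds min AVC = €23, so the firm stays open.
Set P = MC: 51 = 39 - 16Q + 3Q^2 → -12 - 16Q + 3Q^2 = 0. The roots are Q = -2/3 and Q = 6; the profit-maximizing output is on the rising part of MC, so Q* = 6.
Check: AVC at Q = 6 is €27 ≤ P, so revenue covers variable cost.
Profit = P·Q − TC = 51·6 − 231 = €75.

Produce at Q = 6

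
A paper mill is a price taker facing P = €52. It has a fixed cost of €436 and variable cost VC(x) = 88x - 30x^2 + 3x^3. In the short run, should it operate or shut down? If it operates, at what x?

Produce at x = 6

From TC, MC = TC'(x) = 88 - 60x + 9x^2 and AVC = VC/x = 88 - 30x + 3x^2.
AVC hits its minimum where MC = AVC, at x = 5, giving min AVC = 88 - 30·5 + 3·5^2 = €13.
P = €52 exceeds min AVC = €13, so the firm stays open.
P = MC gives 36 - 60x + 9x^2 = 0, with roots 2/3 and 6. Take the larger (rising MC): x* = 6.
Check: AVC at x = 6 is €16 ≤ P, so revenue covers variable cost.
Profit = P·x − TC = 52·6 − 532 = -€220, a loss, but smaller than the €436 fixed cost the firm would lose by shutting down.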